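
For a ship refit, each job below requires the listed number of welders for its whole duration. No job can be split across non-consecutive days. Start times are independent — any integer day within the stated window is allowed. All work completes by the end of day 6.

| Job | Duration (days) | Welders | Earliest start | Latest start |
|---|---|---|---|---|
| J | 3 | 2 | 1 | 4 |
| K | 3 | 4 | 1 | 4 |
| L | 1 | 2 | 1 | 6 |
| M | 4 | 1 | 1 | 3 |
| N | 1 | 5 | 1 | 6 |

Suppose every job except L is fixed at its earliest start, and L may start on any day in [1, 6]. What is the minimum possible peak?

L@1: d1:14  d2:7  d3:7  d4:1  d5:0  d6:0 → peak 14
L@2: d1:12  d2:9  d3:7  d4:1  d5:0  d6:0 → peak 12
L@3: d1:12  d2:7  d3:9  d4:1  d5:0  d6:0 → peak 12
L@4: d1:12  d2:7  d3:7  d4:3  d5:0  d6:0 → peak 12
L@5: d1:12  d2:7  d3:7  d4:1  d5:2  d6:0 → peak 12
L@6: d1:12  d2:7  d3:7  d4:1  d5:0  d6:2 → peak 12
Best is L@2, peak 12.

12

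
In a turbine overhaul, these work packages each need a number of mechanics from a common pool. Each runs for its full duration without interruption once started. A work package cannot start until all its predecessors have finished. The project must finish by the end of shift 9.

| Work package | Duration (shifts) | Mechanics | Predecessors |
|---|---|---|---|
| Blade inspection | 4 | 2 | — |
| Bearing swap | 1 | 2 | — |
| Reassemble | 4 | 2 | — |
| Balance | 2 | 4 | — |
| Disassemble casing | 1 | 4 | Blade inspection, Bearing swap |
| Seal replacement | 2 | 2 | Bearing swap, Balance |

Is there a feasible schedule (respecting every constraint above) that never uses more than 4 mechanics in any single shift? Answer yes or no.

Schedule Blade inspection@3, Bearing swap@3, Reassemble@4, Balance@1, Disassemble casing@9, Seal replacement@7: s1:4  s2:4  s3:4  s4:4  s5:4  s6:4  s7:4  s8:2  s9:4 — peak 4 ≤ 4.

yes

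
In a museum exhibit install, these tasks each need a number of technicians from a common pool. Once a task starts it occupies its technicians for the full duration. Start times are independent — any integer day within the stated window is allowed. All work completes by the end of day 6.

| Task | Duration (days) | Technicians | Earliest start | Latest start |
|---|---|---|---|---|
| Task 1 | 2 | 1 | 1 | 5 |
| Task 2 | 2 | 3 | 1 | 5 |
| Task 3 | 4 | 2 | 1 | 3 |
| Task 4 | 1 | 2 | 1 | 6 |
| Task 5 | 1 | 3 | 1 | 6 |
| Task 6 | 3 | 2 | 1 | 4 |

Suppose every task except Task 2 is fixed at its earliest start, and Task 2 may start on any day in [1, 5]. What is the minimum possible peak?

10

Task 2@1: d1:13  d2:8  d3:4  d4:2  d5:0  d6:0 → peak 13
Task 2@2: d1:10  d2:8  d3:7  d4:2  d5:0  d6:0 → peak 10
Task 2@3: d1:10  d2:5  d3:7  d4:5  d5:0  d6:0 → peak 10
Task 2@4: d1:10  d2:5  d3:4  d4:5  d5:3  d6:0 → peak 10
Task 2@5: d1:10  d2:5  d3:4  d4:2  d5:3  d6:3 → peak 10
Best is Task 2@2, peak 10.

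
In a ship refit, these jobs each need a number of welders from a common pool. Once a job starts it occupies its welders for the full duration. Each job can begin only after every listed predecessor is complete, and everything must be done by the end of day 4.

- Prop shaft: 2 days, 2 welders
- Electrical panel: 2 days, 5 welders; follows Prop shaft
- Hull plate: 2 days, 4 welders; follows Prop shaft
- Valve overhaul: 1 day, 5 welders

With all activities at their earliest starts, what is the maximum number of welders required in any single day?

9

Early-start schedule: Prop shaft@1, Electrical panel@3, Hull plate@3, Valve overhaul@1.
Load per day: day 1: 7, day 2: 2, day 3: 9, day 4: 9.
Peak is 9.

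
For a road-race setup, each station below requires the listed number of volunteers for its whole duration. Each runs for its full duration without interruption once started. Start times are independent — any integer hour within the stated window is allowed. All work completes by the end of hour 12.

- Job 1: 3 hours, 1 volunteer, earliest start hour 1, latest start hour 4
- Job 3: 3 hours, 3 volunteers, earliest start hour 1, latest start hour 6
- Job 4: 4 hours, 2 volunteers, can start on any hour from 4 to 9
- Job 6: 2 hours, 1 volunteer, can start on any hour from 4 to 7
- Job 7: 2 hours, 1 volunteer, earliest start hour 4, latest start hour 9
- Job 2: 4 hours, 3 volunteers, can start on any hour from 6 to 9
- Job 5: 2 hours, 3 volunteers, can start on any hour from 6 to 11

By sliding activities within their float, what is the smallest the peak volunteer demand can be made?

Early-start (Job 1@1, Job 3@1, Job 4@4, Job 6@4, Job 7@4, Job 2@6, Job 5@6) gives peak 8: h1:4  h2:4  h3:4  h4:4  h5:4  h6:8  h7:8  h8:3  h9:3  h10:0  h11:0  h12:0.
Shift Job 5→10.
Schedule Job 1@1, Job 3@1, Job 4@4, Job 6@4, Job 7@4, Job 2@6, Job 5@10: h1:4  h2:4  h3:4  h4:4  h5:4  h6:5  h7:5  h8:3  h9:3  h10:3  h11:3  h12:0 — peak 5.

5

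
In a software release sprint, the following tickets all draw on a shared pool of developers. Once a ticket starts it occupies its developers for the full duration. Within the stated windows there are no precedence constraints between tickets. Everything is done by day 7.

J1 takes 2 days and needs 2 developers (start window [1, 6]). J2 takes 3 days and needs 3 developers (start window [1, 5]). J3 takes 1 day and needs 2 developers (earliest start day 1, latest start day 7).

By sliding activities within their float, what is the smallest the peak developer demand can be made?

Early-start (J1@1, J2@1, J3@1) gives peak 7: d1:7  d2:5  d3:3  d4:0  d5:0  d6:0  d7:0.
Shift J2→3, J3→6.
Schedule J1@1, J2@3, J3@6: d1:2  d2:2  d3:3  d4:3  d5:3  d6:2  d7:0 — peak 3.
Total developer-days = 15 over 7 days ⇒ peak ≥ ⌈15/7⌉ = 3, so 3 is optimal.

3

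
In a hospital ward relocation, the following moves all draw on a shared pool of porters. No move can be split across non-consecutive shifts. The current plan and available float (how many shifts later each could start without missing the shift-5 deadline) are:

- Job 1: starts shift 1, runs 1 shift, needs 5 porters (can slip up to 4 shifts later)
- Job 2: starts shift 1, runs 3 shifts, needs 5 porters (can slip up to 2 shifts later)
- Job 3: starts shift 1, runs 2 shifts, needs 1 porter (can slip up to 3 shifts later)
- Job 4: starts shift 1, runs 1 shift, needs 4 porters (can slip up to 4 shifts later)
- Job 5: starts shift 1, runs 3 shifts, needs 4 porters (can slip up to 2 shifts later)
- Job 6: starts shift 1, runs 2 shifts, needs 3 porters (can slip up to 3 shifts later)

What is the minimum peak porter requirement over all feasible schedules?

Early-start (Job 1@1, Job 2@1, Job 3@1, Job 4@1, Job 5@1, Job 6@1) gives peak 22: s1:22  s2:13  s3:9  s4:0  s5:0.
Shift Job 2→2, Job 4→5, Job 5→3.
Schedule Job 1@1, Job 2@2, Job 3@1, Job 4@5, Job 5@3, Job 6@1: s1:9  s2:9  s3:9  s4:9  s5:8 — peak 9.
Total porter-shifts = 44 over 5 shifts ⇒ peak ≥ ⌈44/5⌉ = 9, so 9 is optimal.

9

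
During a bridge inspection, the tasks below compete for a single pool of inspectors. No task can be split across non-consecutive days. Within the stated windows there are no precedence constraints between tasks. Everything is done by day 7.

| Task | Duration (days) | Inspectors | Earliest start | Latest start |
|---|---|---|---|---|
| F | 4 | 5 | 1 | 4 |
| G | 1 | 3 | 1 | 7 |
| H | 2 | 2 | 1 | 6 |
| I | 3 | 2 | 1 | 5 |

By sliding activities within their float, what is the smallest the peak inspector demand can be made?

5

Early-start (F@1, G@1, H@1, I@1) gives peak 12: d1:12  d2:9  d3:7  d4:5  d5:0  d6:0  d7:0.
Shift G→5, H→6, I→5.
Schedule F@1, G@5, H@6, I@5: d1:5  d2:5  d3:5  d4:5  d5:5  d6:4  d7:4 — peak 5.
Total inspector-days = 33 over 7 days ⇒ peak ≥ ⌈33/7⌉ = 5, so 5 is optimal.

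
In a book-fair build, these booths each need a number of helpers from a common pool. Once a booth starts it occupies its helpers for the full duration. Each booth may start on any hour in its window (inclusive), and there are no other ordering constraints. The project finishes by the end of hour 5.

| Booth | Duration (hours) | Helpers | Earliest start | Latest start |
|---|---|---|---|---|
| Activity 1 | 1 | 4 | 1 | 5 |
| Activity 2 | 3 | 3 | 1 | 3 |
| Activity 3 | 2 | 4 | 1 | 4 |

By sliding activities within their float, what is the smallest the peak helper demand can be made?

7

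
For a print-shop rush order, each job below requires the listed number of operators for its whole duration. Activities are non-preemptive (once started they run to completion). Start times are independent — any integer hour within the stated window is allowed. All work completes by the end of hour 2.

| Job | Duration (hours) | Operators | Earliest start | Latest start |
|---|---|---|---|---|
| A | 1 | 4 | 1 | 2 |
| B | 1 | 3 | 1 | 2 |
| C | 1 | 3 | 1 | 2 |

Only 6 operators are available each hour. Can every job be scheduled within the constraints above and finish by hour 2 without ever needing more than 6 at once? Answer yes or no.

Schedule A@1, B@2, C@2: h1:4  h2:6 — peak 6 ≤ 6.

yes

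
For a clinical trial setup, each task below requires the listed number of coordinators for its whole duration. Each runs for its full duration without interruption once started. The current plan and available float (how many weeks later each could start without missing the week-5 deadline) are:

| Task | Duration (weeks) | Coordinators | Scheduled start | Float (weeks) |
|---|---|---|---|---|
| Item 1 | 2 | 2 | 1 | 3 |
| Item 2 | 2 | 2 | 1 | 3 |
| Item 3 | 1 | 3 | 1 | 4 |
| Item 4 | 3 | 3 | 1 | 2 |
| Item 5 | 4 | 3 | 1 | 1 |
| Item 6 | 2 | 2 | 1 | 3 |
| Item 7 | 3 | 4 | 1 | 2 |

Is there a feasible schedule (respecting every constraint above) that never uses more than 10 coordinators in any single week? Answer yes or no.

yes

Schedule Item 1@1, Item 2@1, Item 3@1, Item 4@1, Item 5@2, Item 6@4, Item 7@3: w1:10  w2:10  w3:10  w4:9  w5:9 — peak 10 ≤ 10.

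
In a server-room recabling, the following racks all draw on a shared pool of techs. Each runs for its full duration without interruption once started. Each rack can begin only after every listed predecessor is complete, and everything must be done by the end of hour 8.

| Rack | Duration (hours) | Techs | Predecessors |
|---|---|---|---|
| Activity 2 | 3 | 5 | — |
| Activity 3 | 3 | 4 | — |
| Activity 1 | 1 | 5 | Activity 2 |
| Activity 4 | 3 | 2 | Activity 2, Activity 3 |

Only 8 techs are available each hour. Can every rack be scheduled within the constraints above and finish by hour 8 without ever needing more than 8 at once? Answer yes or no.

The minimum achievable peak is 9; 8 < 9, so no feasible schedule stays within the cap.

no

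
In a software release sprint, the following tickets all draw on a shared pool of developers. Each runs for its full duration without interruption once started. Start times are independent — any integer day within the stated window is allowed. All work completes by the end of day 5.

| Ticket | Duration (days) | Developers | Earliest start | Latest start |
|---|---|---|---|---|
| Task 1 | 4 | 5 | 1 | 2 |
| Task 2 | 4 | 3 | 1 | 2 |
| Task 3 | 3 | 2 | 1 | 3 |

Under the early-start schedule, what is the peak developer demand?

10

Early-start schedule: Task 1@1, Task 2@1, Task 3@1.
Load per day: day 1: 10, day 2: 10, day 3: 10, day 4: 8, day 5: 0.
Peak is 10.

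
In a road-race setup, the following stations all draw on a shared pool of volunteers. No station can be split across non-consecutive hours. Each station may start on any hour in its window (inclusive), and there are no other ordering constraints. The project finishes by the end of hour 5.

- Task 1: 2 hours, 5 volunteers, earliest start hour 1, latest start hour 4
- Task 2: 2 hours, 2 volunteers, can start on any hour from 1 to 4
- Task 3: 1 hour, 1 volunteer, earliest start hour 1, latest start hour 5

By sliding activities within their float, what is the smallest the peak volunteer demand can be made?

Early-start (Task 1@1, Task 2@1, Task 3@1) gives peak 8: h1:8  h2:7  h3:0  h4:0  h5:0.
Shift Task 2→3, Task 3→3.
Schedule Task 1@1, Task 2@3, Task 3@3: h1:5  h2:5  h3:3  h4:2  h5:0 — peak 5.

5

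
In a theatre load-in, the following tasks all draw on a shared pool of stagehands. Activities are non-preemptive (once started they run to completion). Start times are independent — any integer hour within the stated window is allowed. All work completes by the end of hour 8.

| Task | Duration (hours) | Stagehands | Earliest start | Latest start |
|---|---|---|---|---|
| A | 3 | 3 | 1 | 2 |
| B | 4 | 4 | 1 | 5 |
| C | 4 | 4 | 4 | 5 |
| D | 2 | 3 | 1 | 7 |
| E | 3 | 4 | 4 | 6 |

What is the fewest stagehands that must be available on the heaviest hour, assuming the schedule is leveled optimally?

8

Early-start (A@1, B@1, C@4, D@1, E@4) gives peak 12: h1:10  h2:10  h3:7  h4:12  h5:8  h6:8  h7:4  h8:0.
Shift C→5, D→4, E→6.
Schedule A@1, B@1, C@5, D@4, E@6: h1:7  h2:7  h3:7  h4:7  h5:7  h6:8  h7:8  h8:8 — peak 8.
Total stagehand-hours = 59 over 8 hours ⇒ peak ≥ ⌈59/8⌉ = 8, so 8 is optimal.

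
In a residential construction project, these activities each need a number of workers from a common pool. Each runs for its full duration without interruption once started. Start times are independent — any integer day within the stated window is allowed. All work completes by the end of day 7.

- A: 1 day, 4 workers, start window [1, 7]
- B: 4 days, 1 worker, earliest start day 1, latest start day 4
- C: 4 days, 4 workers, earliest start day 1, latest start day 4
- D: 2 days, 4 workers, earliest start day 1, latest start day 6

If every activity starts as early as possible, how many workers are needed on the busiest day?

Early-start schedule: A@1, B@1, C@1, D@1.
Load per day: day 1: 13, day 2: 9, day 3: 5, day 4: 5, day 5: 0, day 6: 0, day 7: 0.
Peak is 13.

13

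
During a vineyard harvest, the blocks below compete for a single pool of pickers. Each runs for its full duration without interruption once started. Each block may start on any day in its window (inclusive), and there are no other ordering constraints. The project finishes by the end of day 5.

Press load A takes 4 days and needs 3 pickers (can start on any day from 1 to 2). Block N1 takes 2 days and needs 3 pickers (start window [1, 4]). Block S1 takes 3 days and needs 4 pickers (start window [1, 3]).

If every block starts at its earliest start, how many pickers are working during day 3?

7

At early start, day 3 has: Press load A, Block S1.
Demand: 3 + 4 = 7.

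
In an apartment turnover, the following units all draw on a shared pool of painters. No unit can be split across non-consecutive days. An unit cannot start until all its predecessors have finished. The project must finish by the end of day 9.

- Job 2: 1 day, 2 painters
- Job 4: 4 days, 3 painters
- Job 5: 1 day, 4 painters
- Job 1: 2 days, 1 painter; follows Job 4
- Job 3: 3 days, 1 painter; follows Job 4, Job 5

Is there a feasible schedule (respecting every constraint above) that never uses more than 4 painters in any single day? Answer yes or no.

Schedule Job 2@1, Job 4@2, Job 5@6, Job 1@7, Job 3@7: d1:2  d2:3  d3:3  d4:3  d5:3  d6:4  d7:2  d8:2  d9:1 — peak 4 ≤ 4.

yes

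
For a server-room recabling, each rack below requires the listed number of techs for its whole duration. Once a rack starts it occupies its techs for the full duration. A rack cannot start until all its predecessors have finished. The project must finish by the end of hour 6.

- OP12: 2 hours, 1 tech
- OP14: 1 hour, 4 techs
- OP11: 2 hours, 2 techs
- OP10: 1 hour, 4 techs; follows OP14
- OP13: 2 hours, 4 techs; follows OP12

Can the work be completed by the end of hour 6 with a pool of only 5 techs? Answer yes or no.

yes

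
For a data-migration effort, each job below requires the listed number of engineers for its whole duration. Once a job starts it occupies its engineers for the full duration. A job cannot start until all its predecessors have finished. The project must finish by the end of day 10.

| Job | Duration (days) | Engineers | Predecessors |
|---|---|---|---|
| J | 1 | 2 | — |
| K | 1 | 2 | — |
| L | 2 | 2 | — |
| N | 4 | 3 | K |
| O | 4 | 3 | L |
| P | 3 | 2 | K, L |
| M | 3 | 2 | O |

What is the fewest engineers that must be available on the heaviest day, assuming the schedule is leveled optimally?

Early-start (J@1, K@1, L@1, N@2, O@3, P@3, M@7) gives peak 8: d1:6  d2:5  d3:8  d4:8  d5:8  d6:3  d7:2  d8:2  d9:2  d10:0.
Shift K→2, N→7.
Schedule J@1, K@2, L@1, N@7, O@3, P@3, M@7: d1:4  d2:4  d3:5  d4:5  d5:5  d6:3  d7:5  d8:5  d9:5  d10:3 — peak 5.
Total engineer-days = 44 over 10 days ⇒ peak ≥ ⌈44/10⌉ = 5, so 5 is optimal.

5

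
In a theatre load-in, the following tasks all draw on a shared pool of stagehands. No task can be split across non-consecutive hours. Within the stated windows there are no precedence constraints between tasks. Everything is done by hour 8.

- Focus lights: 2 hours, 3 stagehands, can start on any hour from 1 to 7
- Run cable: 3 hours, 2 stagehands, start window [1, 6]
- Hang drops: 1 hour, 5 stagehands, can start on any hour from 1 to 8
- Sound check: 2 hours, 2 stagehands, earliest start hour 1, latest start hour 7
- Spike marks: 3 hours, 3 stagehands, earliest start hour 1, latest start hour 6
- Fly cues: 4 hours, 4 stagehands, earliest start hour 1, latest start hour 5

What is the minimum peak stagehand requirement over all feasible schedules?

Early-start (Focus lights@1, Run cable@1, Hang drops@1, Sound check@1, Spike marks@1, Fly cues@1) gives peak 19: h1:19  h2:14  h3:9  h4:4  h5:0  h6:0  h7:0  h8:0.
Shift Run cable→3, Hang drops→8, Sound check→6, Fly cues→4.
Schedule Focus lights@1, Run cable@3, Hang drops@8, Sound check@6, Spike marks@1, Fly cues@4: h1:6  h2:6  h3:5  h4:6  h5:6  h6:6  h7:6  h8:5 — peak 6.
Total stagehand-hours = 46 over 8 hours ⇒ peak ≥ ⌈46/8⌉ = 6, so 6 is optimal.

6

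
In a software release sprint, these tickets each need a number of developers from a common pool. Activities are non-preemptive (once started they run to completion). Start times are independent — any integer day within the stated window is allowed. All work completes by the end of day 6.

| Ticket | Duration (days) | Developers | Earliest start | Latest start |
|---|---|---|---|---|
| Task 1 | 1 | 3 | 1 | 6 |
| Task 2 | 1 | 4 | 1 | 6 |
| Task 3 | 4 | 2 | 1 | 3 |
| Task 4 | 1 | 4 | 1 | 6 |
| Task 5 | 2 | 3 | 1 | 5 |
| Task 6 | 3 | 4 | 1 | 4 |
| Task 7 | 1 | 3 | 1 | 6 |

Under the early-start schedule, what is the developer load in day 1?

At early start, day 1 has: Task 1, Task 2, Task 3, Task 4, Task 5, Task 6, Task 7.
Demand: 3 + 4 + 2 + 4 + 3 + 4 + 3 = 23.

23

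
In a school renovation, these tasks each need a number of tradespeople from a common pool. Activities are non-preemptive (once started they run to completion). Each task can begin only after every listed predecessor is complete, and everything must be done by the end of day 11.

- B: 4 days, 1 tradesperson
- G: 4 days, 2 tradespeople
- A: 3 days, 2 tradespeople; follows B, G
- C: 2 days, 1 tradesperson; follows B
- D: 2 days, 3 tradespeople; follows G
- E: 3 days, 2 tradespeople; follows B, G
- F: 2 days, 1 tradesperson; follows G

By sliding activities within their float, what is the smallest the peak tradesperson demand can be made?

4

Early-start (B@1, G@1, A@5, C@5, D@5, E@5, F@5) gives peak 9: d1:3  d2:3  d3:3  d4:3  d5:9  d6:9  d7:4  d8:0  d9:0  d10:0  d11:0.
Shift D→10, E→7.
Schedule B@1, G@1, A@5, C@5, D@10, E@7, F@5: d1:3  d2:3  d3:3  d4:3  d5:4  d6:4  d7:4  d8:2  d9:2  d10:3  d11:3 — peak 4.
Total tradesperson-days = 34 over 11 days ⇒ peak ≥ ⌈34/11⌉ = 4, so 4 is optimal.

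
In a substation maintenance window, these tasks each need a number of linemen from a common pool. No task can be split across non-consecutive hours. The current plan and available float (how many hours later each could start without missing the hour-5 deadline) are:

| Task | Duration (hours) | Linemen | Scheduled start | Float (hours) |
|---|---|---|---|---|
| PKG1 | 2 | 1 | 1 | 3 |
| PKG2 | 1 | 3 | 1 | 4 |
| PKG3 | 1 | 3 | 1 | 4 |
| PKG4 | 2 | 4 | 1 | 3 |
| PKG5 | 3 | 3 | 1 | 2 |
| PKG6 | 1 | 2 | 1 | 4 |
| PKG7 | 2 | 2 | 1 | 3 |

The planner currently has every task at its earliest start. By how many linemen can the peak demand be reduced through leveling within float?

Early-start peak: h1:18  h2:10  h3:3  h4:0  h5:0 ⇒ 18.
Leveled (PKG1@1, PKG2@1, PKG3@1, PKG4@2, PKG5@3, PKG6@2, PKG7@4): h1:7  h2:7  h3:7  h4:5  h5:5 ⇒ 7.
Reduction 18 − 7 = 11.

11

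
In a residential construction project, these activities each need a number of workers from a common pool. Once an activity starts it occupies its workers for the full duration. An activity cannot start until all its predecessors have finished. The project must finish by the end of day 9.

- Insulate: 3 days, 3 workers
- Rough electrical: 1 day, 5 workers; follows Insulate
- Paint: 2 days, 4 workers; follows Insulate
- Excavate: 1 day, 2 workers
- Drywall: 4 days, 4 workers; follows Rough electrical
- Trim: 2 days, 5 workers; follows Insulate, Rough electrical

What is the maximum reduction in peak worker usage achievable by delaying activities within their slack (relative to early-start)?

4

Early-start peak: d1:5  d2:3  d3:3  d4:9  d5:13  d6:9  d7:4  d8:4  d9:0 ⇒ 13.
Leveled (Insulate@1, Rough electrical@4, Paint@4, Excavate@1, Drywall@5, Trim@6): d1:5  d2:3  d3:3  d4:9  d5:8  d6:9  d7:9  d8:4  d9:0 ⇒ 9.
Reduction 13 − 9 = 4.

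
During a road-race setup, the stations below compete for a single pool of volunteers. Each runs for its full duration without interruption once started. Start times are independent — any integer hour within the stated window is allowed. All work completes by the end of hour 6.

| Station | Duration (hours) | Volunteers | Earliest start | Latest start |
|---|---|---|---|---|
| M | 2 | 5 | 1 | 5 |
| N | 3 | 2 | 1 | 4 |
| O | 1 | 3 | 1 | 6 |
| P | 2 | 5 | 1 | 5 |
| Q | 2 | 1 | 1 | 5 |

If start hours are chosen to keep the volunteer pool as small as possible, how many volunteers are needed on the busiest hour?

Early-start (M@1, N@1, O@1, P@1, Q@1) gives peak 16: h1:16  h2:13  h3:2  h4:0  h5:0  h6:0.
Shift O→3, P→4, Q→3.
Schedule M@1, N@1, O@3, P@4, Q@3: h1:7  h2:7  h3:6  h4:6  h5:5  h6:0 — peak 7.

7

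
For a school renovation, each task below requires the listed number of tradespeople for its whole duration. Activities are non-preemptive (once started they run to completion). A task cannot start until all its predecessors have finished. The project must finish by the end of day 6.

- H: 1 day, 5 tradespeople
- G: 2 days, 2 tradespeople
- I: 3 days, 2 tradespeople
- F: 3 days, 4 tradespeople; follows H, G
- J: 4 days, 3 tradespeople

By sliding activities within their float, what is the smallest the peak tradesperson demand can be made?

7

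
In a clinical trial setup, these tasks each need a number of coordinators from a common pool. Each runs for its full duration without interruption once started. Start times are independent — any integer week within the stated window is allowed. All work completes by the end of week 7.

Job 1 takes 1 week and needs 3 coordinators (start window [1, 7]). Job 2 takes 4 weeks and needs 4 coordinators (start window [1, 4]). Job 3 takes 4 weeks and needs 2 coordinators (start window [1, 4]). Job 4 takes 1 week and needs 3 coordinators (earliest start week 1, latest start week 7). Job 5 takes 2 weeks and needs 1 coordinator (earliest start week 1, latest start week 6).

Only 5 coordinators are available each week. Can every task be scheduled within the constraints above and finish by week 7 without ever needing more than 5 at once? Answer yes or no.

no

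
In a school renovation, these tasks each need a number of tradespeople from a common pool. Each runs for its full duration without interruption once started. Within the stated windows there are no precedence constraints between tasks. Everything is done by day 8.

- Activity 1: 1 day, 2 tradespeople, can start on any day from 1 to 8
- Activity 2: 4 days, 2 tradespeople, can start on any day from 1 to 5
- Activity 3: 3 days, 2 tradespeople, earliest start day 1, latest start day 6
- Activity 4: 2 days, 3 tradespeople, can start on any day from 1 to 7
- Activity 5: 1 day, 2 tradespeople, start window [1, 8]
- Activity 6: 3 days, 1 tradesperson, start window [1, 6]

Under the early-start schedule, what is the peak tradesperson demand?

12

Early-start schedule: Activity 1@1, Activity 2@1, Activity 3@1, Activity 4@1, Activity 5@1, Activity 6@1.
Load per day: day 1: 12, day 2: 8, day 3: 5, day 4: 2, day 5: 0, day 6: 0, day 7: 0, day 8: 0.
Peak is 12.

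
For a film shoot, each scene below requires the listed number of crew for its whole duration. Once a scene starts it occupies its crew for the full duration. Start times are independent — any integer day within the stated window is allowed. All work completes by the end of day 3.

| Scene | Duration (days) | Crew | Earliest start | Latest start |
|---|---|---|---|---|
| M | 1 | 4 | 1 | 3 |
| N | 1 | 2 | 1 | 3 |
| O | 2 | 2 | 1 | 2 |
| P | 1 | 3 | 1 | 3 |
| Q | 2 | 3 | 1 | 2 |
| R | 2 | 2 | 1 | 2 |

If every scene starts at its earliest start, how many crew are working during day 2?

At early start, day 2 has: O, Q, R.
Demand: 2 + 3 + 2 = 7.

7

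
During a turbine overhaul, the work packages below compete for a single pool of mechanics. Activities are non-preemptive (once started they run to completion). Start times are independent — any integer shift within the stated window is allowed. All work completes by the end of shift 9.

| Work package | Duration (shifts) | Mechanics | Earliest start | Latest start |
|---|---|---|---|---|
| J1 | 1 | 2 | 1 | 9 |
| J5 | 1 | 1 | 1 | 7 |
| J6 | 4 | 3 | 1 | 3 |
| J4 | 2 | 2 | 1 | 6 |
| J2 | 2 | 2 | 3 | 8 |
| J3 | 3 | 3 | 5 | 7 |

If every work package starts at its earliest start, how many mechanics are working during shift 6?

At early start, shift 6 has: J3.
Demand: 3 = 3.

3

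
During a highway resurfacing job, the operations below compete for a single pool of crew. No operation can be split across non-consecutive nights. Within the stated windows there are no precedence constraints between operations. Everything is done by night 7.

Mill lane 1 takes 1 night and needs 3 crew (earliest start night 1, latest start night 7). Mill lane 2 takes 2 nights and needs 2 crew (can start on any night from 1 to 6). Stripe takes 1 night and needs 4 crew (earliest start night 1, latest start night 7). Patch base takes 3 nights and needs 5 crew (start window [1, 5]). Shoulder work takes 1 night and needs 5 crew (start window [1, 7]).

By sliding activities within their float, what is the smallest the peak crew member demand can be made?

Early-start (Mill lane 1@1, Mill lane 2@1, Stripe@1, Patch base@1, Shoulder work@1) gives peak 19: n1:19  n2:7  n3:5  n4:0  n5:0  n6:0  n7:0.
Shift Stripe→3, Patch base→4, Shoulder work→7.
Schedule Mill lane 1@1, Mill lane 2@1, Stripe@3, Patch base@4, Shoulder work@7: n1:5  n2:2  n3:4  n4:5  n5:5  n6:5  n7:5 — peak 5.
Total crew member-nights = 31 over 7 nights ⇒ peak ≥ ⌈31/7⌉ = 5, so 5 is optimal.

5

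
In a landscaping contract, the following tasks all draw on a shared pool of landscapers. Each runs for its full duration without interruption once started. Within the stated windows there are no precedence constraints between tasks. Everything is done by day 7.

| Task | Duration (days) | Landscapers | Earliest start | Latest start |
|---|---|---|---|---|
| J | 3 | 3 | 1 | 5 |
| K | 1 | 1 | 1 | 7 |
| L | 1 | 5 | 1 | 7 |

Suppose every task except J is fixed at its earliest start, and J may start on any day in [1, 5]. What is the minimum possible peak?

6

J@1: d1:9  d2:3  d3:3  d4:0  d5:0  d6:0  d7:0 → peak 9
J@2: d1:6  d2:3  d3:3  d4:3  d5:0  d6:0  d7:0 → peak 6
J@3: d1:6  d2:0  d3:3  d4:3  d5:3  d6:0  d7:0 → peak 6
J@4: d1:6  d2:0  d3:0  d4:3  d5:3  d6:3  d7:0 → peak 6
J@5: d1:6  d2:0  d3:0  d4:0  d5:3  d6:3  d7:3 → peak 6
Best is J@2, peak 6.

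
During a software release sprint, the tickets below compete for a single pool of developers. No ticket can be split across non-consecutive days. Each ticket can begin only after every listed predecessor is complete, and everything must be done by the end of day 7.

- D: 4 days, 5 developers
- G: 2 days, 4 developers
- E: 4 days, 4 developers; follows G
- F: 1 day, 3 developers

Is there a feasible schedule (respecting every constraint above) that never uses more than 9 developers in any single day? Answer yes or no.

yes

Schedule D@1, G@1, E@3, F@5: d1:9  d2:9  d3:9  d4:9  d5:7  d6:4  d7:0 — peak 9 ≤ 9.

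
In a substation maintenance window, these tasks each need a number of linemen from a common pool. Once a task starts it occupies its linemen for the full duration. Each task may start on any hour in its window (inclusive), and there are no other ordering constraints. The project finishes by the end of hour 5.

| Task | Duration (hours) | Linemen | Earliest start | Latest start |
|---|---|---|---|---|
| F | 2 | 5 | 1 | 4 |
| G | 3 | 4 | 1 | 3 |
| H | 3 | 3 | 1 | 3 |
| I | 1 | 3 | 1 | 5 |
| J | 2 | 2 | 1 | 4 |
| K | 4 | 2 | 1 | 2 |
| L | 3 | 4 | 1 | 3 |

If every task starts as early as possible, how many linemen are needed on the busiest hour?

Early-start schedule: F@1, G@1, H@1, I@1, J@1, K@1, L@1.
Load per hour: hour 1: 23, hour 2: 20, hour 3: 13, hour 4: 2, hour 5: 0.
Peak is 23.

23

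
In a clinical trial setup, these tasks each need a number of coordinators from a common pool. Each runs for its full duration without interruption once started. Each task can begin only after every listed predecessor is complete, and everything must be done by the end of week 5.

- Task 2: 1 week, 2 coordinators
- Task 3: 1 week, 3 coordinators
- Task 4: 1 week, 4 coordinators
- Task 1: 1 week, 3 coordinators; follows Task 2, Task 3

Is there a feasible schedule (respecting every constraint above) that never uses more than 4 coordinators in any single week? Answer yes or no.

Schedule Task 2@1, Task 3@2, Task 4@3, Task 1@4: w1:2  w2:3  w3:4  w4:3  w5:0 — peak 4 ≤ 4.

yes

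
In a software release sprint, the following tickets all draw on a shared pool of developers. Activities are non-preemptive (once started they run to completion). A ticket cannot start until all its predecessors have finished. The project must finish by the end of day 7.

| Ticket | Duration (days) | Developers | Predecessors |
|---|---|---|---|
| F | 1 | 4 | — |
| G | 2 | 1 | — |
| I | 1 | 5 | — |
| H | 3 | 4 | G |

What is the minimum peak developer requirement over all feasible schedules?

5

Early-start (F@1, G@1, I@1, H@3) gives peak 10: d1:10  d2:1  d3:4  d4:4  d5:4  d6:0  d7:0.
Shift I→3, H→4.
Schedule F@1, G@1, I@3, H@4: d1:5  d2:1  d3:5  d4:4  d5:4  d6:4  d7:0 — peak 5.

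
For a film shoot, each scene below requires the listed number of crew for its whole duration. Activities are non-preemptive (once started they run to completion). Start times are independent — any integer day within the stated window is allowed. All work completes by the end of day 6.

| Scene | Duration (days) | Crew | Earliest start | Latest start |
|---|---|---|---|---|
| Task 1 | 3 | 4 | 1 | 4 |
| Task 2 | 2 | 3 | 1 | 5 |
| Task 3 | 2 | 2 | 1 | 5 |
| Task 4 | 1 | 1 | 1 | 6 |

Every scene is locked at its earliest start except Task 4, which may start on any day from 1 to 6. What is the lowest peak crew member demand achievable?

Task 4@1: d1:10  d2:9  d3:4  d4:0  d5:0  d6:0 → peak 10
Task 4@2: d1:9  d2:10  d3:4  d4:0  d5:0  d6:0 → peak 10
Task 4@3: d1:9  d2:9  d3:5  d4:0  d5:0  d6:0 → peak 9
Task 4@4: d1:9  d2:9  d3:4  d4:1  d5:0  d6:0 → peak 9
Task 4@5: d1:9  d2:9  d3:4  d4:0  d5:1  d6:0 → peak 9
Task 4@6: d1:9  d2:9  d3:4  d4:0  d5:0  d6:1 → peak 9
Best is Task 4@3, peak 9.

9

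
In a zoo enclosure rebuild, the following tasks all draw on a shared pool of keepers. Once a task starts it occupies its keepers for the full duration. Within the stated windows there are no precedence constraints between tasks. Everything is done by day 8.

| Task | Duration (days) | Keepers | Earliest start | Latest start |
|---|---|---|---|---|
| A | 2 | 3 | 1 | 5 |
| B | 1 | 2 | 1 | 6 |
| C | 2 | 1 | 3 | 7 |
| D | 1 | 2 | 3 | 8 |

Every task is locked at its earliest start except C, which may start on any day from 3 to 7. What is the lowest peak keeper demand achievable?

C@3: d1:5  d2:3  d3:3  d4:1  d5:0  d6:0  d7:0  d8:0 → peak 5
C@4: d1:5  d2:3  d3:2  d4:1  d5:1  d6:0  d7:0  d8:0 → peak 5
C@5: d1:5  d2:3  d3:2  d4:0  d5:1  d6:1  d7:0  d8:0 → peak 5
C@6: d1:5  d2:3  d3:2  d4:0  d5:0  d6:1  d7:1  d8:0 → peak 5
C@7: d1:5  d2:3  d3:2  d4:0  d5:0  d6:0  d7:1  d8:1 → peak 5
Best is C@3, peak 5.

5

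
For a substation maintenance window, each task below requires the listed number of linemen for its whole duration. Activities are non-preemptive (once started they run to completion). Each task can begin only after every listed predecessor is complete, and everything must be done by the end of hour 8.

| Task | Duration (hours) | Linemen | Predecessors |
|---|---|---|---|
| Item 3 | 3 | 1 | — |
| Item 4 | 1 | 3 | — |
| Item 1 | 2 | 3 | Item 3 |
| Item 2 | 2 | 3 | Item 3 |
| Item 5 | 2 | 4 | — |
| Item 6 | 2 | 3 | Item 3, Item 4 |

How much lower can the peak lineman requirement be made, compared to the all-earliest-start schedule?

3

Early-start peak: h1:8  h2:5  h3:1  h4:9  h5:9  h6:0  h7:0  h8:0 ⇒ 9.
Leveled (Item 3@1, Item 4@1, Item 1@4, Item 2@4, Item 5@2, Item 6@6): h1:4  h2:5  h3:5  h4:6  h5:6  h6:3  h7:3  h8:0 ⇒ 6.
Reduction 9 − 6 = 3.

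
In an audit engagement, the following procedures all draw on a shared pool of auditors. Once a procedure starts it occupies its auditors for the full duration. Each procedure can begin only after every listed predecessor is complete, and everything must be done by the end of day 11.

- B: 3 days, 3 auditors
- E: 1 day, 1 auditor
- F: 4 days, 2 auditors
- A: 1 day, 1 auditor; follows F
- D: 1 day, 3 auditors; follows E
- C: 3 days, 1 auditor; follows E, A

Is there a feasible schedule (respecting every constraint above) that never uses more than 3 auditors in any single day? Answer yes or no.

The minimum achievable peak is 4; 3 < 4, so no feasible schedule stays within the cap.

no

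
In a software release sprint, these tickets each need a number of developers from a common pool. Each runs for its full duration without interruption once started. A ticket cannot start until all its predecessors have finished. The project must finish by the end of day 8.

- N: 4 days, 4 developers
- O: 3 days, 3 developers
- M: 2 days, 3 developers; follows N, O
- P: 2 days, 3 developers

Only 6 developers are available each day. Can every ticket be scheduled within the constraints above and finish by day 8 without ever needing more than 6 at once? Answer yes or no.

The minimum achievable peak is 7; 6 < 7, so no feasible schedule stays within the cap.

no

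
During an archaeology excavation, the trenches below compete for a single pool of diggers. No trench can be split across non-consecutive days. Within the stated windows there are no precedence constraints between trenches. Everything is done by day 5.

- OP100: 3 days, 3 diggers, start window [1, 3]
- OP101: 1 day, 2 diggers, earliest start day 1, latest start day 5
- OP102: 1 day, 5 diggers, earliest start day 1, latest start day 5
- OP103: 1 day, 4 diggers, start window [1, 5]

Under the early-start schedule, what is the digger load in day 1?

14

At early start, day 1 has: OP100, OP101, OP102, OP103.
Demand: 3 + 2 + 5 + 4 = 14.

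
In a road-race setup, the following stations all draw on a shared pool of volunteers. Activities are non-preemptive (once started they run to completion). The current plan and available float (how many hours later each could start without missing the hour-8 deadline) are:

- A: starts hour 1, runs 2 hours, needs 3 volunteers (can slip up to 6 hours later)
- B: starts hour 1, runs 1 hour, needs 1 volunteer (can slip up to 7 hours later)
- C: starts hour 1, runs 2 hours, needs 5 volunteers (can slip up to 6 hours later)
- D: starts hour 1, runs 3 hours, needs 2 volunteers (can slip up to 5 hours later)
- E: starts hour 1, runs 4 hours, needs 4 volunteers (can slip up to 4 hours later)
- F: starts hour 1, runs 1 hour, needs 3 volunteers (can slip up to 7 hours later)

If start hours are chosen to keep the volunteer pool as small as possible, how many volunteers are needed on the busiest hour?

6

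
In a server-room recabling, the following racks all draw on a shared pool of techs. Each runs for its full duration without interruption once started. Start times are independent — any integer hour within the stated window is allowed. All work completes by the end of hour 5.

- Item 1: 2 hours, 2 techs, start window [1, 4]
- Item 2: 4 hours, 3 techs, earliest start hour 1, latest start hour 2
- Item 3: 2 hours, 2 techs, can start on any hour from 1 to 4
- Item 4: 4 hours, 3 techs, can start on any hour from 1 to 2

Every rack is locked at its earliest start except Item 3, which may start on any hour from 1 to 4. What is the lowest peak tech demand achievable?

Item 3@1: h1:10  h2:10  h3:6  h4:6  h5:0 → peak 10
Item 3@2: h1:8  h2:10  h3:8  h4:6  h5:0 → peak 10
Item 3@3: h1:8  h2:8  h3:8  h4:8  h5:0 → peak 8
Item 3@4: h1:8  h2:8  h3:6  h4:8  h5:2 → peak 8
Best is Item 3@3, peak 8.

8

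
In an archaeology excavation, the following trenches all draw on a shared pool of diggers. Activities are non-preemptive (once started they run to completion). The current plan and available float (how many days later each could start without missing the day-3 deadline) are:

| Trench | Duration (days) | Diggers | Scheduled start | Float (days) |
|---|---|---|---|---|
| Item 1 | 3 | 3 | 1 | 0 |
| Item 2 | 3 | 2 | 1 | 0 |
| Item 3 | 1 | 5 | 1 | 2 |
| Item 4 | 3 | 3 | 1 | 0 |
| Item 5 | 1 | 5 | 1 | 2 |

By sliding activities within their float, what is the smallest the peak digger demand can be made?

13

Early-start (Item 1@1, Item 2@1, Item 3@1, Item 4@1, Item 5@1) gives peak 18: d1:18  d2:8  d3:8.
Shift Item 5→2.
Schedule Item 1@1, Item 2@1, Item 3@1, Item 4@1, Item 5@2: d1:13  d2:13  d3:8 — peak 13.
No arrangement of the 9 feasible schedules does better.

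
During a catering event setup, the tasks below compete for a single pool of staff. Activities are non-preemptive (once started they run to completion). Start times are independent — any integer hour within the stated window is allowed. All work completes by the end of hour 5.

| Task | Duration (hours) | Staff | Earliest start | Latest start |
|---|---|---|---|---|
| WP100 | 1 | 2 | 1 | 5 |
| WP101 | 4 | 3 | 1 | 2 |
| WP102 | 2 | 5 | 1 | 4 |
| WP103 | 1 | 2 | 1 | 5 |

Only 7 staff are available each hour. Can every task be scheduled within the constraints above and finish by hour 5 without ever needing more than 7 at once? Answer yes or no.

no

The minimum achievable peak is 8; 7 < 8, so no feasible schedule stays within the cap.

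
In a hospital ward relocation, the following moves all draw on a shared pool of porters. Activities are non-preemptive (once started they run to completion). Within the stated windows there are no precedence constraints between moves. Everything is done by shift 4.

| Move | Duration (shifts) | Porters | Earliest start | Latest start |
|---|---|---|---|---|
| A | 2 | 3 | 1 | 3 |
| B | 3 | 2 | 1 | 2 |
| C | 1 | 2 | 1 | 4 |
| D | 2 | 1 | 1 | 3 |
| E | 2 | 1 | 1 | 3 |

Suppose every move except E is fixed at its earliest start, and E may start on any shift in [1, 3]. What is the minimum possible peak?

E@1: s1:9  s2:7  s3:2  s4:0 → peak 9
E@2: s1:8  s2:7  s3:3  s4:0 → peak 8
E@3: s1:8  s2:6  s3:3  s4:1 → peak 8
Best is E@2, peak 8.

8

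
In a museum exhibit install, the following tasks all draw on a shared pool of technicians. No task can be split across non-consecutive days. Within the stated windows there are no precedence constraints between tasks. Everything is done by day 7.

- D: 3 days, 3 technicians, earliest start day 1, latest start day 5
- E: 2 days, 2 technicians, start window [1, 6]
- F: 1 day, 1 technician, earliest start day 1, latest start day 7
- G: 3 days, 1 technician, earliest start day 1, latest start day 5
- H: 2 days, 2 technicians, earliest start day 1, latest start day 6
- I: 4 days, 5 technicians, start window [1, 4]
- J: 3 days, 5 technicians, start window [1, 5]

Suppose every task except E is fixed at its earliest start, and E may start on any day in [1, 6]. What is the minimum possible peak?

17

E@1: d1:19  d2:18  d3:14  d4:5  d5:0  d6:0  d7:0 → peak 19
E@2: d1:17  d2:18  d3:16  d4:5  d5:0  d6:0  d7:0 → peak 18
E@3: d1:17  d2:16  d3:16  d4:7  d5:0  d6:0  d7:0 → peak 17
E@4: d1:17  d2:16  d3:14  d4:7  d5:2  d6:0  d7:0 → peak 17
E@5: d1:17  d2:16  d3:14  d4:5  d5:2  d6:2  d7:0 → peak 17
E@6: d1:17  d2:16  d3:14  d4:5  d5:0  d6:2  d7:2 → peak 17
Best is E@3, peak 17.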